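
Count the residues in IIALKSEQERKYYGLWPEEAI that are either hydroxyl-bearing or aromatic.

Hydroxyl-bearing: S, T, Y. Aromatic: F, W, Y.
Hydroxyl-bearing residues here: S6, Y12, Y13 (3).
Aromatic residues here: Y12, Y13, W16 (3).
Y is in both groups, so the 2 Y residues must not be double-counted.
Total = 3 + 3 − 2 = 4.

4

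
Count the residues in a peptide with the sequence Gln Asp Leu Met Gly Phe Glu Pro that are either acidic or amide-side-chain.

Acidic: D, E. Amide-side-chain: N, Q.
Acidic residues here: Asp2, Glu7 (2).
Amide-side-chain residues here: Gln1 (1).
The two groups share no amino acid, so total = 2 + 1 = 3.

3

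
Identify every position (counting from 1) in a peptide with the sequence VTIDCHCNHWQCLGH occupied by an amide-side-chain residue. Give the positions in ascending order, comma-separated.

8, 11

Matching residues: N8, Q11.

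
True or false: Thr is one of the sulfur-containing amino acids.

False

Only Cys (C) and Met (M) have a sulfur atom in the side chain.
Threonine is not in this group.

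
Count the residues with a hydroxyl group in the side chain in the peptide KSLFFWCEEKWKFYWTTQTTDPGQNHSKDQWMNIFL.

The –OH-bearing residues are Ser, Thr (aliphatic alcohols), and Tyr (phenol).
Matching residues: S2, Y14, T16, T17, T19, T20, S27.

7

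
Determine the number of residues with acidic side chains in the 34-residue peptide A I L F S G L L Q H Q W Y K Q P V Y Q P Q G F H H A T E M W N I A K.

The acidic residues are Asp (D) and Glu (E), whose side chains end in a carboxylate group.
Matching residues: E28.

1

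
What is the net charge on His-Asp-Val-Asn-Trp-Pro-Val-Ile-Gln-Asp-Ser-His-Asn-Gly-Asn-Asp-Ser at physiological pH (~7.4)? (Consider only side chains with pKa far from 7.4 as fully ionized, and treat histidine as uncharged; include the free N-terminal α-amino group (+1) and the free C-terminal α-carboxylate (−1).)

The side chains ionized at physiological pH are Lys/Arg (+1) and Asp/Glu (−1); with His treated as neutral, nothing else contributes.
Positive (K, R): none → +0.
Negative (D, E): Asp2, Asp10, Asp16 → −3.
The N-terminus (+1) and C-terminus (−1) cancel.
Net charge = (+0) + (−3) = −3.

-3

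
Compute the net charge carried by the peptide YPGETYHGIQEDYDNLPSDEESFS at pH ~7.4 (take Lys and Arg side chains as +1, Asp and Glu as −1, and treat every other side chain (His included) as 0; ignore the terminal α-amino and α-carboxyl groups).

-7

Positive (K, R): none → +0.
Negative (D, E): E4, E11, D12, D14, D19, E20, E21 → −7.
Net charge = (+0) + (−7) = −7.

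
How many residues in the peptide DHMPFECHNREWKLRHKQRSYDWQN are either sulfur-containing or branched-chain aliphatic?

Sulfur-containing: C, M. Branched-chain aliphatic: I, L, V.
Sulfur-containing residues here: M3, C7 (2).
Branched-chain aliphatic residues here: L14 (1).
The two groups share no amino acid, so total = 2 + 1 = 3.

3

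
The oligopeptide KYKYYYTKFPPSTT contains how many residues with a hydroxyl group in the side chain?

8

S, T, and Y are the three residues with a side-chain hydroxyl.
Matching residues: Y2, Y4, Y5, Y6, T7, S12, T13, T14.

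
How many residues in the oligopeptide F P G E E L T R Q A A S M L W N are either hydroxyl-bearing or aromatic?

Hydroxyl-bearing: S, T, Y. Aromatic: F, W, Y.
Hydroxyl-bearing residues here: T7, S12 (2).
Aromatic residues here: F1, W15 (2).
(Y belongs to both groups, but none appear in this sequence.) Total = 2 + 2 = 4.

4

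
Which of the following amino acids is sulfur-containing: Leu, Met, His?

Met

The sulfur-bearing residues are cysteine (–SH) and methionine (–S–CH₃).
Of the listed options, only Met belongs to this group.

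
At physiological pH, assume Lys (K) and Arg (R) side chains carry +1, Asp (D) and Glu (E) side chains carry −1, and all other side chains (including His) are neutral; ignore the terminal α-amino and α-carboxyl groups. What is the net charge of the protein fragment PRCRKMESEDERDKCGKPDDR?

Positive (K, R): R2, R4, K5, R12, K14, K17, R21 → +7.
Negative (D, E): E7, E9, D10, E11, D13, D19, D20 → −7.
Net charge = (+7) + (−7) = 0.

0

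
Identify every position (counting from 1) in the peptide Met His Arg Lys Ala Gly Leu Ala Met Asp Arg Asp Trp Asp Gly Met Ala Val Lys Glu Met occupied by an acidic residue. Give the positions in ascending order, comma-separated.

10, 12, 14, 20

Matching residues: Asp10, Asp12, Asp14, Glu20.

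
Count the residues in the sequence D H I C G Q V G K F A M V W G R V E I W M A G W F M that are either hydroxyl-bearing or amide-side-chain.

Hydroxyl-bearing: S, T, Y. Amide-side-chain: N, Q.
Hydroxyl-bearing residues here: none (0).
Amide-side-chain residues here: Q6 (1).
The two groups share no amino acid, so total = 0 + 1 = 1.

1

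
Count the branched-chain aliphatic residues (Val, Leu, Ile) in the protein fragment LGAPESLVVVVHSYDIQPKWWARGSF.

7

Matching residues: L1, L7, V8, V9, V10, V11, I16.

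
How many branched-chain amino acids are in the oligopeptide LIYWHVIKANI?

5

Valine (V), leucine (L), and isoleucine (I) are the branched-chain amino acids.
Matching residues: L1, I2, V6, I7, I11.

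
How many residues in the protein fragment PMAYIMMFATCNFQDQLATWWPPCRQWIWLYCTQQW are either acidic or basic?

Acidic: D, E. Basic: H, K, R.
Acidic residues here: D15 (1).
Basic residues here: R25 (1).
The two groups share no amino acid, so total = 1 + 1 = 2.

2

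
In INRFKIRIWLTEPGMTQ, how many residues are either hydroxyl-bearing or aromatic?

4

Hydroxyl-bearing: S, T, Y. Aromatic: F, W, Y.
Hydroxyl-bearing residues here: T11, T16 (2).
Aromatic residues here: F4, W9 (2).
(Y belongs to both groups, but none appear in this sequence.) Total = 2 + 2 = 4.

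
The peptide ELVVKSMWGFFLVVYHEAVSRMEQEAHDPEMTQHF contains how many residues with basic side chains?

5

Lysine (K), arginine (R), and histidine (H) have basic, nitrogen-containing side chains.
Matching residues: K5, H16, R21, H27, H34.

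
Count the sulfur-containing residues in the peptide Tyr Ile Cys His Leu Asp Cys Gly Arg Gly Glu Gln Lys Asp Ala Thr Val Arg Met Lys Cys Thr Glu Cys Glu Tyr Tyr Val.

5

Only Cys (C) and Met (M) have a sulfur atom in the side chain.
Matching residues: Cys3, Cys7, Met19, Cys21, Cys24.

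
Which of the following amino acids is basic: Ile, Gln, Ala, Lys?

K, R, and H are the three residues with basic side chains (ε-amine, guanidinium, and imidazole respectively).
Of the listed options, only Lys belongs to this group.

Lys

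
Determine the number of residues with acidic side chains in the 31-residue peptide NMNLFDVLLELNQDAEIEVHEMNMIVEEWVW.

8

Only D (aspartate) and E (glutamate) carry a side-chain carboxylic acid.
Matching residues: D6, E10, D14, E16, E18, E21, E27, E28.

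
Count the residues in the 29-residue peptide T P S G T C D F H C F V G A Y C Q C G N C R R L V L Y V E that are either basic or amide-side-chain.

5

Basic: H, K, R. Amide-side-chain: N, Q.
Basic residues here: H9, R22, R23 (3).
Amide-side-chain residues here: Q17, N20 (2).
The two groups share no amino acid, so total = 3 + 2 = 5.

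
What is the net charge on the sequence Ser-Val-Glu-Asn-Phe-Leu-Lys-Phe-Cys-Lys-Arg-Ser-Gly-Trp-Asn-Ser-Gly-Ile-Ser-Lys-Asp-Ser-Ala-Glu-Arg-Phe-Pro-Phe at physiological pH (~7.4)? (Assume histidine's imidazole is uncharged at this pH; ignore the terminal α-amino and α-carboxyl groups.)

At pH ~7.4 the Lys and Arg side chains are protonated (+1), the Asp and Glu side chains are deprotonated (−1), and with His taken as neutral all other side chains carry no charge.
Positive (K, R): Lys7, Lys10, Arg11, Lys20, Arg25 → +5.
Negative (D, E): Glu3, Asp21, Glu24 → −3.
Net charge = (+5) + (−3) = +2.

+2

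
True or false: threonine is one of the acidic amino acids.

False

The acidic residues are Asp (D) and Glu (E), whose side chains end in a carboxylate group.
Threonine is not in this group.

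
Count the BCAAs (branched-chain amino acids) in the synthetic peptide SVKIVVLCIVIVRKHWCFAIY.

10

Valine (V), leucine (L), and isoleucine (I) are the branched-chain amino acids.
Matching residues: V2, I4, V5, V6, L7, I9, V10, I11, V12, I20.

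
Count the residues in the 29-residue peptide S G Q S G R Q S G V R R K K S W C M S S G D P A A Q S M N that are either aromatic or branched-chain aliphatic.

Aromatic: F, W, Y. Branched-chain aliphatic: I, L, V.
Aromatic residues here: W16 (1).
Branched-chain aliphatic residues here: V10 (1).
The two groups share no amino acid, so total = 1 + 1 = 2.

2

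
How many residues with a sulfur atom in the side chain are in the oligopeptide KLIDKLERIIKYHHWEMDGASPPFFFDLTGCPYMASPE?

Cysteine (C, thiol) and methionine (M, thioether) are the two sulfur-containing amino acids.
Matching residues: M17, C31, M34.

3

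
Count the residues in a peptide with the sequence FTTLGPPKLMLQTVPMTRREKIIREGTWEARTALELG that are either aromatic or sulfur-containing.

Aromatic: F, W, Y. Sulfur-containing: C, M.
Aromatic residues here: F1, W28 (2).
Sulfur-containing residues here: M10, M16 (2).
The two groups share no amino acid, so total = 2 + 2 = 4.

4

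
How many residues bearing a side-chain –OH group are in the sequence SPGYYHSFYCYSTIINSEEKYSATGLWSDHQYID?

S, T, and Y are the three residues with a side-chain hydroxyl.
Matching residues: S1, Y4, Y5, S7, Y9, Y11, S12, T13, S17, Y21, S22, T24, S28, Y32.

14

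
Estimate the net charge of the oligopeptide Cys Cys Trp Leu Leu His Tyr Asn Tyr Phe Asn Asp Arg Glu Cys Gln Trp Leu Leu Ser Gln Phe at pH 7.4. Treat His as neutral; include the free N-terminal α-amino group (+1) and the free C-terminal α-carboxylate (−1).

Near pH 7.4, K and R contribute +1 each, D and E contribute −1 each, and every other side chain (His included, as stated) is uncharged.
Positive (K, R): Arg13 → +1.
Negative (D, E): Asp12, Glu14 → −2.
The N-terminus (+1) and C-terminus (−1) cancel.
Net charge = (+1) + (−2) = −1.

-1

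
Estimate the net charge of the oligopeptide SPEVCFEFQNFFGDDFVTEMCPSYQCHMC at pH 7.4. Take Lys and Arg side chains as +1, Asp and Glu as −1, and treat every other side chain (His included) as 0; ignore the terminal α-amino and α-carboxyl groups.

Positive (K, R): none → +0.
Negative (D, E): E3, E7, D14, D15, E19 → −5.
Net charge = (+0) + (−5) = −5.

-5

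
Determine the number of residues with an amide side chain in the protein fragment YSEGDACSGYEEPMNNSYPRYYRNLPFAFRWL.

Only N (asparagine) and Q (glutamine) carry a side-chain carboxamide.
Matching residues: N15, N16, N24.

3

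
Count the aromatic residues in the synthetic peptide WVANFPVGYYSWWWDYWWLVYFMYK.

The aromatic amino acids are Phe (F, benzyl), Trp (W, indole), and Tyr (Y, phenol).
Matching residues: W1, F5, Y9, Y10, W12, W13, W14, Y16, W17, W18, Y21, F22, Y24.

13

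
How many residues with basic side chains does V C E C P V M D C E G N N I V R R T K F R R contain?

The basic amino acids are Lys (K), Arg (R), and His (H).
Matching residues: R16, R17, K19, R21, R22.

5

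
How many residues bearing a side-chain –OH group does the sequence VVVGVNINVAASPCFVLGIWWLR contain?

1

The –OH-bearing residues are Ser, Thr (aliphatic alcohols), and Tyr (phenol).
Matching residues: S12.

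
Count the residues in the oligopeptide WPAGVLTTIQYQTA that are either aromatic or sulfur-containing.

Aromatic: F, W, Y. Sulfur-containing: C, M.
Aromatic residues here: W1, Y11 (2).
Sulfur-containing residues here: none (0).
The two groups share no amino acid, so total = 2 + 0 = 2.

2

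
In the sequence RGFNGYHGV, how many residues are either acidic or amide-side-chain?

1

Acidic: D, E. Amide-side-chain: N, Q.
Acidic residues here: none (0).
Amide-side-chain residues here: N4 (1).
The two groups share no amino acid, so total = 0 + 1 = 1.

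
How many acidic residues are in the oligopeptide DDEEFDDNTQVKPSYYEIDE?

Only D (aspartate) and E (glutamate) carry a side-chain carboxylic acid.
Matching residues: D1, D2, E3, E4, D6, D7, E17, D19, E20.

9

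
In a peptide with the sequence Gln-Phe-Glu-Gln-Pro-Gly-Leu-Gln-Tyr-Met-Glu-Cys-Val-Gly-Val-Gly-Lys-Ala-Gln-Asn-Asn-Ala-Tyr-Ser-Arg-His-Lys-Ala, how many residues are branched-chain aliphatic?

3

The BCAAs are Val, Leu, and Ile — aliphatic side chains with a branch point.
Matching residues: Leu7, Val13, Val15.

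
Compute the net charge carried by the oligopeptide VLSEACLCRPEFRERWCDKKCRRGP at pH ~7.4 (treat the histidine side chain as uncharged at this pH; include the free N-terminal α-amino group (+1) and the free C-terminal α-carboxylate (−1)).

The side chains ionized at physiological pH are Lys/Arg (+1) and Asp/Glu (−1); with His treated as neutral, nothing else contributes.
Positive (K, R): R9, R13, R15, K19, K20, R22, R23 → +7.
Negative (D, E): E4, E11, E14, D18 → −4.
The N-terminus (+1) and C-terminus (−1) cancel.
Net charge = (+7) + (−4) = +3.

+3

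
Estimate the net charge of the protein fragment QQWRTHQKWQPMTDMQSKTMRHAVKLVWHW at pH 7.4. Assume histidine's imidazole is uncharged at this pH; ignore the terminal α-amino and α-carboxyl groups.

+4

Near pH 7.4, K and R contribute +1 each, D and E contribute −1 each, and every other side chain (His included, as stated) is uncharged.
Positive (K, R): R4, K8, K18, R21, K25 → +5.
Negative (D, E): D14 → −1.
Net charge = (+5) + (−1) = +4.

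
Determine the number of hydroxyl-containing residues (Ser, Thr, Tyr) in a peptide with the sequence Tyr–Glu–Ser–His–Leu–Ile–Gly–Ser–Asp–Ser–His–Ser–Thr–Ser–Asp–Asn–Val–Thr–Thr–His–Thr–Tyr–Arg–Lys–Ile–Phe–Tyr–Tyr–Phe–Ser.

Matching residues: Tyr1, Ser3, Ser8, Ser10, Ser12, Thr13, Ser14, Thr18, Thr19, Thr21, Tyr22, Tyr27, Tyr28, Ser30.

14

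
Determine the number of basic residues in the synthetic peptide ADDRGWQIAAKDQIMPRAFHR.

Lysine (K), arginine (R), and histidine (H) have basic, nitrogen-containing side chains.
Matching residues: R4, K11, R17, H20, R21.

5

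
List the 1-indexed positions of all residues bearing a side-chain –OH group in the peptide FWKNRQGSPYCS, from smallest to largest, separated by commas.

The –OH-bearing residues are Ser, Thr (aliphatic alcohols), and Tyr (phenol).
Matching residues: S8, Y10, S12.

8, 10, 12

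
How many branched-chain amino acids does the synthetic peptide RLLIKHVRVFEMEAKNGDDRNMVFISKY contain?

The BCAAs are Val, Leu, and Ile — aliphatic side chains with a branch point.
Matching residues: L2, L3, I4, V7, V9, V23, I25.

7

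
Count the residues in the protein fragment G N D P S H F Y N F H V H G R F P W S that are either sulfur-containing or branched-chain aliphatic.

Sulfur-containing: C, M. Branched-chain aliphatic: I, L, V.
Sulfur-containing residues here: none (0).
Branched-chain aliphatic residues here: V12 (1).
The two groups share no amino acid, so total = 0 + 1 = 1.

1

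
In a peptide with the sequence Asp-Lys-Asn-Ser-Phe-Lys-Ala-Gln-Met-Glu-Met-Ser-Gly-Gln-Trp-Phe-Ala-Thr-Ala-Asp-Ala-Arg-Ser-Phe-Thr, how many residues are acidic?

3

The acidic residues are Asp (D) and Glu (E), whose side chains end in a carboxylate group.
Matching residues: Asp1, Glu10, Asp20.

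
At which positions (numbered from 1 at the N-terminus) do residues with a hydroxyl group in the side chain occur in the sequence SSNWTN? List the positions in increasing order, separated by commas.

The –OH-bearing residues are Ser, Thr (aliphatic alcohols), and Tyr (phenol).
Matching residues: S1, S2, T5.

1, 2, 5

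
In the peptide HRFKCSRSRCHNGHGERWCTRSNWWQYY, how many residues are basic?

The basic amino acids are Lys (K), Arg (R), and His (H).
Matching residues: H1, R2, K4, R7, R9, H11, H14, R17, R21.

9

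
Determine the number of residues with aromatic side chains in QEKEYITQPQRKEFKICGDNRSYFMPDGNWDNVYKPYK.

7

The aromatic amino acids are Phe (F, benzyl), Trp (W, indole), and Tyr (Y, phenol).
Matching residues: Y5, F14, Y23, F24, W30, Y34, Y37.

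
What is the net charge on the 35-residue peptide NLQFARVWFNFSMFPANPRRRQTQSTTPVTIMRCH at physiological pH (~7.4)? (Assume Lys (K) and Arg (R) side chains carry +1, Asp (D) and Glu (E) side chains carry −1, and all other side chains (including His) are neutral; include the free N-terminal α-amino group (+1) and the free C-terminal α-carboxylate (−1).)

+5

Positive (K, R): R6, R19, R20, R21, R33 → +5.
Negative (D, E): none → −0.
The N-terminus (+1) and C-terminus (−1) cancel.
Net charge = (+5) + (−0) = +5.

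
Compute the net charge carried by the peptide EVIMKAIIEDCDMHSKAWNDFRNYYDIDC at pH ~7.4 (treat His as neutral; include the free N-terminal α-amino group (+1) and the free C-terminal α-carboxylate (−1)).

-4

The side chains ionized at physiological pH are Lys/Arg (+1) and Asp/Glu (−1); with His treated as neutral, nothing else contributes.
Positive (K, R): K5, K16, R22 → +3.
Negative (D, E): E1, E9, D10, D12, D20, D26, D28 → −7.
The N-terminus (+1) and C-terminus (−1) cancel.
Net charge = (+3) + (−7) = −4.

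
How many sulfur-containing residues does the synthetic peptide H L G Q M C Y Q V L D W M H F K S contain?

3

Only Cys (C) and Met (M) have a sulfur atom in the side chain.
Matching residues: M5, C6, M13.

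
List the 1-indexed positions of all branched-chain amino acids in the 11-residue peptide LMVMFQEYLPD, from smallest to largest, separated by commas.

1, 3, 9

The BCAAs are Val, Leu, and Ile — aliphatic side chains with a branch point.
Matching residues: L1, V3, L9.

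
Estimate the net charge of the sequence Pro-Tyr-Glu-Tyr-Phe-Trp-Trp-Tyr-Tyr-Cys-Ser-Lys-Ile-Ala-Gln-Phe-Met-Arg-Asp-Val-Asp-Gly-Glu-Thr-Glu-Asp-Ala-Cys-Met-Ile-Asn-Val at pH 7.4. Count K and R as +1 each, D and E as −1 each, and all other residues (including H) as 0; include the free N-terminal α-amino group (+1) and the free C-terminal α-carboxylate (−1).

-4

Positive (K, R): Lys12, Arg18 → +2.
Negative (D, E): Glu3, Asp19, Asp21, Glu23, Glu25, Asp26 → −6.
The N-terminus (+1) and C-terminus (−1) cancel.
Net charge = (+2) + (−6) = −4.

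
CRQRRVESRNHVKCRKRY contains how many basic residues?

9

The basic amino acids are Lys (K), Arg (R), and His (H).
Matching residues: R2, R4, R5, R9, H11, K13, R15, K16, R17.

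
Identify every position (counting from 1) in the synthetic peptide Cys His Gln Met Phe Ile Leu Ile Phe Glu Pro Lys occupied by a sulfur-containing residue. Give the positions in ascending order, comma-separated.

1, 4

Cysteine (C, thiol) and methionine (M, thioether) are the two sulfur-containing amino acids.
Matching residues: Cys1, Met4.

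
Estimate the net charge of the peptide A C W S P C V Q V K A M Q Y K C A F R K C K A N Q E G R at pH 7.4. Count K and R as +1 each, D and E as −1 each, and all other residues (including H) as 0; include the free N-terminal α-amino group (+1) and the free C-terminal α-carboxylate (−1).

Positive (K, R): K10, K15, R19, K20, K22, R28 → +6.
Negative (D, E): E26 → −1.
The N-terminus (+1) and C-terminus (−1) cancel.
Net charge = (+6) + (−1) = +5.

+5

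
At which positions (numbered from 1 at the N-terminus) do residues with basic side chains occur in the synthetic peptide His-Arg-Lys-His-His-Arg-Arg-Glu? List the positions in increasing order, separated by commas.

The basic amino acids are Lys (K), Arg (R), and His (H).
Matching residues: His1, Arg2, Lys3, His4, His5, Arg6, Arg7.

1, 2, 3, 4, 5, 6, 7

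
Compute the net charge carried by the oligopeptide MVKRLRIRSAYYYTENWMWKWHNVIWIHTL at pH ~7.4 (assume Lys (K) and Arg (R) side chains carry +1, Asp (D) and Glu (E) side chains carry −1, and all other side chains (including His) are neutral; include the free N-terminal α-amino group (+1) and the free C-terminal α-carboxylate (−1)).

Positive (K, R): K3, R4, R6, R8, K20 → +5.
Negative (D, E): E15 → −1.
The N-terminus (+1) and C-terminus (−1) cancel.
Net charge = (+5) + (−1) = +4.

+4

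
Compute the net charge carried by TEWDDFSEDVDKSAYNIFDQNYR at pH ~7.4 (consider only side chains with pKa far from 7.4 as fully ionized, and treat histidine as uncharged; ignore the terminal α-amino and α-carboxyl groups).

-5

Near pH 7.4, K and R contribute +1 each, D and E contribute −1 each, and every other side chain (His included, as stated) is uncharged.
Positive (K, R): K12, R23 → +2.
Negative (D, E): E2, D4, D5, E8, D9, D11, D19 → −7.
Net charge = (+2) + (−7) = −5.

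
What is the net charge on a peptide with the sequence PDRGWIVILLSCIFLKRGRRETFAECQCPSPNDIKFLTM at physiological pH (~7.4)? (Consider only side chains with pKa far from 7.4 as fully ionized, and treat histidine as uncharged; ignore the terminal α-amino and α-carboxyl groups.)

+2

Near pH 7.4, K and R contribute +1 each, D and E contribute −1 each, and every other side chain (His included, as stated) is uncharged.
Positive (K, R): R3, K16, R17, R19, R20, K35 → +6.
Negative (D, E): D2, E21, E25, D33 → −4.
Net charge = (+6) + (−4) = +2.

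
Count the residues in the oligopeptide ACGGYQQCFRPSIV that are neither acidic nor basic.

Acidic: D, E. Basic: K, R, H. All other residues are neither.
Matching residues: A1, C2, G3, G4, Y5, Q6, Q7, C8, F9, P11, S12, I13, V14.

13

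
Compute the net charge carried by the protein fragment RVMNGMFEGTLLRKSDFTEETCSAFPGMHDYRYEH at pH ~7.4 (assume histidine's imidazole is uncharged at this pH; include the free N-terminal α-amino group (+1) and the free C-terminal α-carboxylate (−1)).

At pH ~7.4 the Lys and Arg side chains are protonated (+1), the Asp and Glu side chains are deprotonated (−1), and with His taken as neutral all other side chains carry no charge.
Positive (K, R): R1, R13, K14, R32 → +4.
Negative (D, E): E8, D16, E19, E20, D30, E34 → −6.
The N-terminus (+1) and C-terminus (−1) cancel.
Net charge = (+4) + (−6) = −2.

-2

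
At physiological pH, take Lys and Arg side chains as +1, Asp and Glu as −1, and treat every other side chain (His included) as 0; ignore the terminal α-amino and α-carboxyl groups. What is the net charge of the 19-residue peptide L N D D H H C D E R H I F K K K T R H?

Positive (K, R): R10, K14, K15, K16, R18 → +5.
Negative (D, E): D3, D4, D8, E9 → −4.
Net charge = (+5) + (−4) = +1.

+1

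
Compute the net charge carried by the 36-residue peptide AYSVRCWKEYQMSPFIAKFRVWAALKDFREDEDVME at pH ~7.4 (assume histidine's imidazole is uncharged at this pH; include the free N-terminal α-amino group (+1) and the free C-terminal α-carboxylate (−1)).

Near pH 7.4, K and R contribute +1 each, D and E contribute −1 each, and every other side chain (His included, as stated) is uncharged.
Positive (K, R): R5, K8, K18, R20, K26, R29 → +6.
Negative (D, E): E9, D27, E30, D31, E32, D33, E36 → −7.
The N-terminus (+1) and C-terminus (−1) cancel.
Net charge = (+6) + (−7) = −1.

-1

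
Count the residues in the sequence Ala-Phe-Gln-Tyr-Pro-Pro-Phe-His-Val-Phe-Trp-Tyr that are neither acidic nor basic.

Acidic: D, E. Basic: K, R, H. All other residues are neither.
Matching residues: Ala1, Phe2, Gln3, Tyr4, Pro5, Pro6, Phe7, Val9, Phe10, Trp11, Tyr12.

11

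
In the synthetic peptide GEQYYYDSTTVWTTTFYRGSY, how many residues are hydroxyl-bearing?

The –OH-bearing residues are Ser, Thr (aliphatic alcohols), and Tyr (phenol).
Matching residues: Y4, Y5, Y6, S8, T9, T10, T13, T14, T15, Y17, S20, Y21.

12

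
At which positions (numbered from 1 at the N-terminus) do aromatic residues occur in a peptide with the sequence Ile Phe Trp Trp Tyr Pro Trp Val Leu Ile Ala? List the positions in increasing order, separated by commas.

The aromatic amino acids are Phe (F, benzyl), Trp (W, indole), and Tyr (Y, phenol).
Matching residues: Phe2, Trp3, Trp4, Tyr5, Trp7.

2, 3, 4, 5, 7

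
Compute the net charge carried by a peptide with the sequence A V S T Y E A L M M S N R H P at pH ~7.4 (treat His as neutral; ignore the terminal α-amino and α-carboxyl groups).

0

Near pH 7.4, K and R contribute +1 each, D and E contribute −1 each, and every other side chain (His included, as stated) is uncharged.
Positive (K, R): R13 → +1.
Negative (D, E): E6 → −1.
Net charge = (+1) + (−1) = 0.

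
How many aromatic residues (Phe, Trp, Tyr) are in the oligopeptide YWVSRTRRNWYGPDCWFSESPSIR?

6

Matching residues: Y1, W2, W10, Y11, W16, F17.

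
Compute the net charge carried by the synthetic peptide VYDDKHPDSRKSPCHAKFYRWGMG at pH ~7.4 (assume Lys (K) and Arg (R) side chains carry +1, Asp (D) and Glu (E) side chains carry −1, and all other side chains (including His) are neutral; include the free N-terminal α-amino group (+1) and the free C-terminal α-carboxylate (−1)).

Positive (K, R): K5, R10, K11, K17, R20 → +5.
Negative (D, E): D3, D4, D8 → −3.
The N-terminus (+1) and C-terminus (−1) cancel.
Net charge = (+5) + (−3) = +2.

+2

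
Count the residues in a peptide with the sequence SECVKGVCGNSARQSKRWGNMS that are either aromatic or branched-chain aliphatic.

3

Aromatic: F, W, Y. Branched-chain aliphatic: I, L, V.
Aromatic residues here: W18 (1).
Branched-chain aliphatic residues here: V4, V7 (2).
The two groups share no amino acid, so total = 1 + 2 = 3.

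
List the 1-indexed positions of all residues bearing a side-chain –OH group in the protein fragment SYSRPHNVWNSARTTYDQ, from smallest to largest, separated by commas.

1, 2, 3, 11, 14, 15, 16

Serine (S), threonine (T), and tyrosine (Y) each carry a hydroxyl group on the side chain.
Matching residues: S1, Y2, S3, S11, T14, T15, Y16.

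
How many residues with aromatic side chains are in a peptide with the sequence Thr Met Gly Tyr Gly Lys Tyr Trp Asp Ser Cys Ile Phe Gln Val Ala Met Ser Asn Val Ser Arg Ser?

Phenylalanine (F), tryptophan (W), and tyrosine (Y) have aromatic ring side chains.
Matching residues: Tyr4, Tyr7, Trp8, Phe13.

4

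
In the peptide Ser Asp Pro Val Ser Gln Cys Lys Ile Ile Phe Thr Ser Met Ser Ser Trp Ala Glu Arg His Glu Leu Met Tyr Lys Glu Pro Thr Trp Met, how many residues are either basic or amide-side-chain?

Basic: H, K, R. Amide-side-chain: N, Q.
Basic residues here: Lys8, Arg20, His21, Lys26 (4).
Amide-side-chain residues here: Gln6 (1).
The two groups share no amino acid, so total = 4 + 1 = 5.

5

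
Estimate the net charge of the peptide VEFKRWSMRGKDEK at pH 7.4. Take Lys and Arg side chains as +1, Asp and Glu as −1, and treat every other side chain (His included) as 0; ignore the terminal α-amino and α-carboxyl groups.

+2

Positive (K, R): K4, R5, R9, K11, K14 → +5.
Negative (D, E): E2, D12, E13 → −3.
Net charge = (+5) + (−3) = +2.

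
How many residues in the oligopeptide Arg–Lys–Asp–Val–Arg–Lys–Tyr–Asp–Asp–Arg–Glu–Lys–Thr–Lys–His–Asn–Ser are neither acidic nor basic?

Acidic: D, E. Basic: K, R, H. All other residues are neither.
Matching residues: Val4, Tyr7, Thr13, Asn16, Ser17.

5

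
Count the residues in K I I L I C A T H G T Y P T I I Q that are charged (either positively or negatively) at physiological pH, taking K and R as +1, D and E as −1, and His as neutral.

Charged side chains at pH ~7.4: K, R (positive); D, E (negative).
Matching residues: K1.

1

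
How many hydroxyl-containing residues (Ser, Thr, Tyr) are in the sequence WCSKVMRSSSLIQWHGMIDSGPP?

5

Matching residues: S3, S8, S9, S10, S20.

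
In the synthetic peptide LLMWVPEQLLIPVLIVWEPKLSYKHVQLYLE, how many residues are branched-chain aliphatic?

V, L, and I make up the branched-chain aliphatic group.
Matching residues: L1, L2, V5, L9, L10, I11, V13, L14, I15, V16, L21, V26, L28, L30.

14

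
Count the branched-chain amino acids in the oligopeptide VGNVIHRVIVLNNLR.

8

Valine (V), leucine (L), and isoleucine (I) are the branched-chain amino acids.
Matching residues: V1, V4, I5, V8, I9, V10, L11, L14.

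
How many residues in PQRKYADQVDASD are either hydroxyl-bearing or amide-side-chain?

4

Hydroxyl-bearing: S, T, Y. Amide-side-chain: N, Q.
Hydroxyl-bearing residues here: Y5, S12 (2).
Amide-side-chain residues here: Q2, Q8 (2).
The two groups share no amino acid, so total = 2 + 2 = 4.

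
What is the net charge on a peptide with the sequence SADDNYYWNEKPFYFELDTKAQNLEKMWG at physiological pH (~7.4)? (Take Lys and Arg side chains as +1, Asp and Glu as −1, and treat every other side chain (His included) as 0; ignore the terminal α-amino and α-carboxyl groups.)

Positive (K, R): K11, K20, K26 → +3.
Negative (D, E): D3, D4, E10, E16, D18, E25 → −6.
Net charge = (+3) + (−6) = −3.

-3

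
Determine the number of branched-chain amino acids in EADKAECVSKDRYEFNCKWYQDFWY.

V, L, and I make up the branched-chain aliphatic group.
Matching residues: V8.

1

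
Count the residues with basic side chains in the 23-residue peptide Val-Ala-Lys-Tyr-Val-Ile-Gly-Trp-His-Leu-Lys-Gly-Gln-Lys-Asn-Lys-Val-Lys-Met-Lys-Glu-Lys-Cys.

Lysine (K), arginine (R), and histidine (H) have basic, nitrogen-containing side chains.
Matching residues: Lys3, His9, Lys11, Lys14, Lys16, Lys18, Lys20, Lys22.

8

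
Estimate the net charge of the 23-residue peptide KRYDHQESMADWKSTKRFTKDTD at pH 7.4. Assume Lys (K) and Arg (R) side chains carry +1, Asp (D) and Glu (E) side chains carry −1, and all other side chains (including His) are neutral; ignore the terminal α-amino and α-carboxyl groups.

Positive (K, R): K1, R2, K13, K16, R17, K20 → +6.
Negative (D, E): D4, E7, D11, D21, D23 → −5.
Net charge = (+6) + (−5) = +1.

+1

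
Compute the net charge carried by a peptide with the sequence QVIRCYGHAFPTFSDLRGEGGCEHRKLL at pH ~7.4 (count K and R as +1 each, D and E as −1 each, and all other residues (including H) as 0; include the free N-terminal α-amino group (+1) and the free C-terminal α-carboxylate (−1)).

Positive (K, R): R4, R17, R25, K26 → +4.
Negative (D, E): D15, E19, E23 → −3.
The N-terminus (+1) and C-terminus (−1) cancel.
Net charge = (+4) + (−3) = +1.

+1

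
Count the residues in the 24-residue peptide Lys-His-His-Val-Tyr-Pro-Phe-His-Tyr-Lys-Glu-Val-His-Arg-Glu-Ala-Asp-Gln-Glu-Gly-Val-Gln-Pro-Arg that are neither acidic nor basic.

12

Acidic: D, E. Basic: K, R, H. All other residues are neither.
Matching residues: Val4, Tyr5, Pro6, Phe7, Tyr9, Val12, Ala16, Gln18, Gly20, Val21, Gln22, Pro23.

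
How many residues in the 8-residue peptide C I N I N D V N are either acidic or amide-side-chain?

Acidic: D, E. Amide-side-chain: N, Q.
Acidic residues here: D6 (1).
Amide-side-chain residues here: N3, N5, N8 (3).
The two groups share no amino acid, so total = 1 + 3 = 4.

4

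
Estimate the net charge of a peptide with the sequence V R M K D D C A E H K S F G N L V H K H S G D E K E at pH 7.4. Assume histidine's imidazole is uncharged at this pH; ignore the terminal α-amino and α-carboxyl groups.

-1

At pH ~7.4 the Lys and Arg side chains are protonated (+1), the Asp and Glu side chains are deprotonated (−1), and with His taken as neutral all other side chains carry no charge.
Positive (K, R): R2, K4, K11, K19, K25 → +5.
Negative (D, E): D5, D6, E9, D23, E24, E26 → −6.
Net charge = (+5) + (−6) = −1.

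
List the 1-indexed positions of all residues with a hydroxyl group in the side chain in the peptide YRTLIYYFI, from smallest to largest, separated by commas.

1, 3, 6, 7

S, T, and Y are the three residues with a side-chain hydroxyl.
Matching residues: Y1, T3, Y6, Y7.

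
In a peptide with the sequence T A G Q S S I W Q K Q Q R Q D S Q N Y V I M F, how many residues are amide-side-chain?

The amide-side-chain residues are Asn (N) and Gln (Q).
Matching residues: Q4, Q9, Q11, Q12, Q14, Q17, N18.

7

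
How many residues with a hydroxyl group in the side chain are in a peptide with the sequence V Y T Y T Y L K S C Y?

7

The –OH-bearing residues are Ser, Thr (aliphatic alcohols), and Tyr (phenol).
Matching residues: Y2, T3, Y4, T5, Y6, S9, Y11.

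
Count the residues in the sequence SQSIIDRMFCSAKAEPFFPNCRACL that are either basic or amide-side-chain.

Basic: H, K, R. Amide-side-chain: N, Q.
Basic residues here: R7, K13, R22 (3).
Amide-side-chain residues here: Q2, N20 (2).
The two groups share no amino acid, so total = 3 + 2 = 5.

5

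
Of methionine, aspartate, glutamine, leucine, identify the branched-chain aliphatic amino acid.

V, L, and I make up the branched-chain aliphatic group.
Of the listed options, only leucine belongs to this group.

leucine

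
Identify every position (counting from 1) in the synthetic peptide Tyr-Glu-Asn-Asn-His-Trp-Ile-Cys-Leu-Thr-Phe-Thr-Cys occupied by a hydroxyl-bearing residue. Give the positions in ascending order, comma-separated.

1, 10, 12

Matching residues: Tyr1, Thr10, Thr12.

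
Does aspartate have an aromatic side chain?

The aromatic amino acids are Phe (F, benzyl), Trp (W, indole), and Tyr (Y, phenol).
Aspartate is not in this group.

No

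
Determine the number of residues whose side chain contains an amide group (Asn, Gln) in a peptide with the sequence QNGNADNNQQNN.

Matching residues: Q1, N2, N4, N7, N8, Q9, Q10, N11, N12.

9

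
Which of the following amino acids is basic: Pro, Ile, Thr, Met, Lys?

Lysine (K), arginine (R), and histidine (H) have basic, nitrogen-containing side chains.
Of the listed options, only Lys belongs to this group.

Lys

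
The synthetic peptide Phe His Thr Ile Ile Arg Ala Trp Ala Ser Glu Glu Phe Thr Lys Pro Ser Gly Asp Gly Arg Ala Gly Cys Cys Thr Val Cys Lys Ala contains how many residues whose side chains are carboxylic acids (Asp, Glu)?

3

Matching residues: Glu11, Glu12, Asp19.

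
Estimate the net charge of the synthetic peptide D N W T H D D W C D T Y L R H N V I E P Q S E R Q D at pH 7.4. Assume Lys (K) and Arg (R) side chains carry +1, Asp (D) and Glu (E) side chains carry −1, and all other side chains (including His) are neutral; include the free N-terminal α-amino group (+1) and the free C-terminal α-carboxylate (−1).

-5

Positive (K, R): R14, R24 → +2.
Negative (D, E): D1, D6, D7, D10, E19, E23, D26 → −7.
The N-terminus (+1) and C-terminus (−1) cancel.
Net charge = (+2) + (−7) = −5.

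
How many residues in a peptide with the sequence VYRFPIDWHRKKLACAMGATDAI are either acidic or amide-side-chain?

2

Acidic: D, E. Amide-side-chain: N, Q.
Acidic residues here: D7, D21 (2).
Amide-side-chain residues here: none (0).
The two groups share no amino acid, so total = 2 + 0 = 2.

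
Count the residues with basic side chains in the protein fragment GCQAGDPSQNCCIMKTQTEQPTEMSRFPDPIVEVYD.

2

Lysine (K), arginine (R), and histidine (H) have basic, nitrogen-containing side chains.
Matching residues: K15, R26.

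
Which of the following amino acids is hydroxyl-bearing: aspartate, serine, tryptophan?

The –OH-bearing residues are Ser, Thr (aliphatic alcohols), and Tyr (phenol).
Of the listed options, only serine belongs to this group.

serine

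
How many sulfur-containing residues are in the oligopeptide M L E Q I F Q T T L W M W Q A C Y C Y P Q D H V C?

5

The sulfur-bearing residues are cysteine (–SH) and methionine (–S–CH₃).
Matching residues: M1, M12, C16, C18, C25.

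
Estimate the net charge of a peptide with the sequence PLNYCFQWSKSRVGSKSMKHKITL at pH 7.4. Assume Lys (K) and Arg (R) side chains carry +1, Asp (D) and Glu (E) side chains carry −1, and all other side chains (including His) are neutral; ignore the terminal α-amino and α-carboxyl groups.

Positive (K, R): K10, R12, K16, K19, K21 → +5.
Negative (D, E): none → −0.
Net charge = (+5) + (−0) = +5.

+5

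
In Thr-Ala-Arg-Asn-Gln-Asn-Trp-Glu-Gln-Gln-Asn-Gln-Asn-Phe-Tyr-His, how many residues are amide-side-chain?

The amide-side-chain residues are Asn (N) and Gln (Q).
Matching residues: Asn4, Gln5, Asn6, Gln9, Gln10, Asn11, Gln12, Asn13.

8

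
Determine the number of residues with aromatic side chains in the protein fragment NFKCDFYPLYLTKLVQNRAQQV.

4

Phenylalanine (F), tryptophan (W), and tyrosine (Y) have aromatic ring side chains.
Matching residues: F2, F6, Y7, Y10.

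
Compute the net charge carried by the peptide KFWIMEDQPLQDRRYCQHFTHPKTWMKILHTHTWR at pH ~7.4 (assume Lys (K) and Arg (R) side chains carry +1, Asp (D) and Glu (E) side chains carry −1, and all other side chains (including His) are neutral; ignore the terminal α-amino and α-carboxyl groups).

Positive (K, R): K1, R13, R14, K23, K27, R35 → +6.
Negative (D, E): E6, D7, D12 → −3.
Net charge = (+6) + (−3) = +3.

+3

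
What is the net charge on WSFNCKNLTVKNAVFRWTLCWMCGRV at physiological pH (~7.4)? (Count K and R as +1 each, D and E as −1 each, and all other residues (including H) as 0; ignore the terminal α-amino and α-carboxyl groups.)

+4

Positive (K, R): K6, K11, R16, R25 → +4.
Negative (D, E): none → −0.
Net charge = (+4) + (−0) = +4.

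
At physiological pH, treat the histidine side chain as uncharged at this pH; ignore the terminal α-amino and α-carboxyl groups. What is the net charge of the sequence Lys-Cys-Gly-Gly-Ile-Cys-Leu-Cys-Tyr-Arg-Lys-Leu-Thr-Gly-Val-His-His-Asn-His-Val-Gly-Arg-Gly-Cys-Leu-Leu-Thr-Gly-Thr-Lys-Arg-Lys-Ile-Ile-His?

+7

Near pH 7.4, K and R contribute +1 each, D and E contribute −1 each, and every other side chain (His included, as stated) is uncharged.
Positive (K, R): Lys1, Arg10, Lys11, Arg22, Lys30, Arg31, Lys32 → +7.
Negative (D, E): none → −0.
Net charge = (+7) + (−0) = +7.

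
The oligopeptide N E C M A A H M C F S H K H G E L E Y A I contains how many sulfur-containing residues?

Only Cys (C) and Met (M) have a sulfur atom in the side chain.
Matching residues: C3, M4, M8, C9.

4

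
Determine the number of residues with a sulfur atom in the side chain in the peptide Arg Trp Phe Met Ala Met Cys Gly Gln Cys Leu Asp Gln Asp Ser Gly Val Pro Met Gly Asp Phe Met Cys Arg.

7

The sulfur-bearing residues are cysteine (–SH) and methionine (–S–CH₃).
Matching residues: Met4, Met6, Cys7, Cys10, Met19, Met23, Cys24.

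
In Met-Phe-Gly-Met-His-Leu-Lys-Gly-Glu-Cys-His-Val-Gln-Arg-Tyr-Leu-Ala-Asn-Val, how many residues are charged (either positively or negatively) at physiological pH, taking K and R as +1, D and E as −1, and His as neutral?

Charged side chains at pH ~7.4: K, R (positive); D, E (negative).
Matching residues: Lys7, Glu9, Arg14.

3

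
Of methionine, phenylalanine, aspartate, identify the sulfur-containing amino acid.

methionine

Only Cys (C) and Met (M) have a sulfur atom in the side chain.
Of the listed options, only methionine belongs to this group.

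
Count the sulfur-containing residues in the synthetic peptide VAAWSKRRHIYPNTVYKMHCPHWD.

2

Cysteine (C, thiol) and methionine (M, thioether) are the two sulfur-containing amino acids.
Matching residues: M18, C20.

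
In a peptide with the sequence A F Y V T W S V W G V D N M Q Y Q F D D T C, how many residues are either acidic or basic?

Acidic: D, E. Basic: H, K, R.
Acidic residues here: D12, D19, D20 (3).
Basic residues here: none (0).
The two groups share no amino acid, so total = 3 + 0 = 3.

3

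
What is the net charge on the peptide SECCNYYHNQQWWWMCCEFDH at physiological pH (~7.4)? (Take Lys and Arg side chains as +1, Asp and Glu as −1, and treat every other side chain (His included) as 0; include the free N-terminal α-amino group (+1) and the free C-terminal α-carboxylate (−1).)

Positive (K, R): none → +0.
Negative (D, E): E2, E18, D20 → −3.
The N-terminus (+1) and C-terminus (−1) cancel.
Net charge = (+0) + (−3) = −3.

-3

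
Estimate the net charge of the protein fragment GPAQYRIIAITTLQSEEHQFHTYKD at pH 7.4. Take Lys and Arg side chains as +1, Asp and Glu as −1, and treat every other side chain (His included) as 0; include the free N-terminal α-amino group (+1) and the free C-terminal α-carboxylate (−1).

-1

Positive (K, R): R6, K24 → +2.
Negative (D, E): E16, E17, D25 → −3.
The N-terminus (+1) and C-terminus (−1) cancel.
Net charge = (+2) + (−3) = −1.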